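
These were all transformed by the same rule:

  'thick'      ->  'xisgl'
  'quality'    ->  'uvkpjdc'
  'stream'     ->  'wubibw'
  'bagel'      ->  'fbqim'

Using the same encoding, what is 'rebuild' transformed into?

Shifts by position in thick: pos 0: t→x (+4), pos 1: h→i (+1), pos 2: i→s (+10), pos 3: c→g (+4), pos 4: k→l (+1) — repeating every 3. The shifts repeat in a cycle of length 3: positions 0,1,… shift by +4, +1, +10, then the pattern repeats.
For rebuild: r+4=v, e+1=f, b+10=l, u+4=y, i+1=j, l+10=v, d+4=h.

vflyjvh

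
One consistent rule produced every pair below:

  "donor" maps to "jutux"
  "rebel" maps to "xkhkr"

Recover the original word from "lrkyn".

flesh

This is a Caesar cipher with shift 6.
Reversing it on lrkyn: l−6=f, r−6=l, k−6=e, y−6=s, n−6=h.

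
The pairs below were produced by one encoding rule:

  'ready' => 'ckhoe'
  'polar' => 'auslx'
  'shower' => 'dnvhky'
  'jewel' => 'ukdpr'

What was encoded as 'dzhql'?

Shifts by position in ready: pos 0: r→c (+11), pos 1: e→k (+6), pos 2: a→h (+7), pos 3: d→o (+11), pos 4: y→e (+6) — repeating every 3. The shifts repeat in a cycle of length 3: positions 0,1,… shift by +11, +6, +7, then the pattern repeats.
Decoding dzhql: d−11=s, z−6=t, h−7=a, q−11=f, l−6=f.

staff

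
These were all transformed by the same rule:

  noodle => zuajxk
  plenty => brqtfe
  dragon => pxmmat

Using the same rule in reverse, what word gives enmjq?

shade

Shifts by position in noodle: pos 0: n→z (+12), pos 1: o→u (+6), pos 2: o→a (+12), pos 3: d→j (+6) — repeating every 2. A repeating key of period 2 is used — shifts +12, +6 over and over.
Decoding enmjq: e−12=s, n−6=h, m−12=a, j−6=d, q−12=e.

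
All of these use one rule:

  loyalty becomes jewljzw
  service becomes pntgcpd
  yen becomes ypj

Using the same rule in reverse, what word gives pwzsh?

whole

The word is reversed, then every letter is shifted forward by 11.
Decoding pwzsh: shift back: p−11=e, w−11=l, z−11=o, s−11=h, h−11=w → elohw; then reverse → whole.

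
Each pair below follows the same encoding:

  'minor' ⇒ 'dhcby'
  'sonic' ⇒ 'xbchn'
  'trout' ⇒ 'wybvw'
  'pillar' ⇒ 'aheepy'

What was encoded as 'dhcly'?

Treating letters as 0–25, the rule is x ↦ 25x + 15 (mod 26).
Decoding dhcly: d(3)→25·(3−15)≡12=m; h(7)→25·(7−15)≡8=i; c(2)→25·(2−15)≡13=n; l(11)→25·(11−15)≡4=e; y(24)→25·(24−15)≡17=r (all mod 26).

miner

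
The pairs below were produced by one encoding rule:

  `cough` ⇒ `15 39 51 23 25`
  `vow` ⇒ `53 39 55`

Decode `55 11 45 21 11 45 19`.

warfare

The formula is n = 2×(alphabet index, a=1) + 9.
Reversing it on 55 11 45 21 11 45 19: 55→(55−9)÷2=23=w, 11→(11−9)÷2=1=a, 45→(45−9)÷2=18=r, 21→(21−9)÷2=6=f, 11→(11−9)÷2=1=a, 45→(45−9)÷2=18=r, 19→(19−9)÷2=5=e.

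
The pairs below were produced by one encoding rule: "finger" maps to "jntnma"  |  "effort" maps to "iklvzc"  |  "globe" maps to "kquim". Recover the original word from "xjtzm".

In finger: f→j is +4, i→n is +5, n→t is +6, g→n is +7 — the shift increases by 1 each position. Letter i (0-indexed) is shifted by i+4, so successive shifts are 4, 5, 6, ….
Decoding xjtzm: x−4=t, j−5=e, t−6=n, z−7=s, m−8=e.

tense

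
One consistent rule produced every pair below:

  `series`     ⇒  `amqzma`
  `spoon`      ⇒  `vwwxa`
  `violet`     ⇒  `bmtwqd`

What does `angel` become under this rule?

The word is reversed, then every letter is shifted forward by 8.
On angel: reverse → legna; then shift: l+8=t, e+8=m, g+8=o, n+8=v, a+8=i.

tmovi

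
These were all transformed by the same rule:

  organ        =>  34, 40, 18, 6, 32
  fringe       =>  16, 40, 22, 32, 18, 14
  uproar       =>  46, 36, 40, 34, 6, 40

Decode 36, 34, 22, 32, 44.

With a=1..z=26, the number is 2·pos + 4.
Reversing it on 36, 34, 22, 32, 44: 36→(36−4)÷2=16=p, 34→(34−4)÷2=15=o, 22→(22−4)÷2=9=i, 32→(32−4)÷2=14=n, 44→(44−4)÷2=20=t.

point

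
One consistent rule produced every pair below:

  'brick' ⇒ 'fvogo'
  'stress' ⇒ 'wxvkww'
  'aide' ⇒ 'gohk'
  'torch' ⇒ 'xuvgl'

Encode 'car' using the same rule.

Vowels shift forward by 6 and consonants shift forward by 4.
For car: c(cons)+4=g, a(vowel)+6=g, r(cons)+4=v.

ggv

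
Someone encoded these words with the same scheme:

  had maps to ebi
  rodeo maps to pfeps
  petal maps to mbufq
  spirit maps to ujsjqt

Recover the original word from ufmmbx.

The output letters match the input read backwards, each shifted +1: had reversed is dah. The word is reversed, then every letter is shifted forward by 1.
Decoding ufmmbx: shift back: u−1=t, f−1=e, m−1=l, m−1=l, b−1=a, x−1=w → tellaw; then reverse → wallet.

wallet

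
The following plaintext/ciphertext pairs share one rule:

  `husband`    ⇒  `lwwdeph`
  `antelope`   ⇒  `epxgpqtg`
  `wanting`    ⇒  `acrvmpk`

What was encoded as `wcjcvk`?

safari

The shifts repeat in a cycle of length 2: positions 0,1,… shift by +4, +2, then the pattern repeats.
Undoing it on wcjcvk: w−4=s, c−2=a, j−4=f, c−2=a, v−4=r, k−2=i.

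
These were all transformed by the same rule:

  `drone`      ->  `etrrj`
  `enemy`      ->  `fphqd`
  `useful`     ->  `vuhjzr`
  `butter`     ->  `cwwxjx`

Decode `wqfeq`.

In drone: d→e is +1, r→t is +2, o→r is +3, n→r is +4 — the shift increases by 1 each position. Letter i (0-indexed) is shifted by i+1, so successive shifts are 1, 2, 3, ….
Reversing it on wqfeq: w−1=v, q−2=o, f−3=c, e−4=a, q−5=l.

vocal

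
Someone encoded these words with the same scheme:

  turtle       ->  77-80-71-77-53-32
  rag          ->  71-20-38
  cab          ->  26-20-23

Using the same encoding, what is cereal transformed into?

26-32-71-32-20-53

The formula is n = 3×(alphabet index, a=1) + 17.
Applying it to cereal: c=3→26, e=5→32, r=18→71, e=5→32, a=1→20, l=12→53.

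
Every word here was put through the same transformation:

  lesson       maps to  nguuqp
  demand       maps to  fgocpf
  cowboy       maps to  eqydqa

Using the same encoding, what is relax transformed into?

Compare letters: l→n is +2, e→g is +2, s→u is +2 — a constant shift. Every letter moves 2 places later in the alphabet, wrapping around z→a.
On relax: r+2=t, e+2=g, l+2=n, a+2=c, x+2=z.

tgncz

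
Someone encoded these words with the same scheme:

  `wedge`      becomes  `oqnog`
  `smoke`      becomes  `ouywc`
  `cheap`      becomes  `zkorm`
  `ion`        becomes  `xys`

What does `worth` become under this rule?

The output letters match the input read backwards, each shifted +10: wedge reversed is egdew. The word is reversed, then every letter is shifted forward by 10.
For worth: reverse → htrow; then shift: h+10=r, t+10=d, r+10=b, o+10=y, w+10=g.

rdbyg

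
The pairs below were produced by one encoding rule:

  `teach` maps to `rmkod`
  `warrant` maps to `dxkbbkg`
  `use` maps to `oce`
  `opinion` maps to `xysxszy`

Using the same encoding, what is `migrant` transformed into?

dxkbqsw

Two steps: reverse the string, then apply a Caesar shift of +10.
Applying it to migrant: reverse → tnargim; then shift: t+10=d, n+10=x, a+10=k, r+10=b, g+10=q, i+10=s, m+10=w.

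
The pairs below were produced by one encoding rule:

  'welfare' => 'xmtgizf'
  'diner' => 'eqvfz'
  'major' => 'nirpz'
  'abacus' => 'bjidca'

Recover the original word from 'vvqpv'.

union

Shifts by position in welfare: pos 0: w→x (+1), pos 1: e→m (+8), pos 2: l→t (+8), pos 3: f→g (+1), pos 4: a→i (+8), pos 5: r→z (+8) — repeating every 3. It's a Vigenère-style cipher with numeric key [1,8,8]: position i shifts by key[i mod 3].
Undoing it on vvqpv: v−1=u, v−8=n, q−8=i, p−1=o, v−8=n.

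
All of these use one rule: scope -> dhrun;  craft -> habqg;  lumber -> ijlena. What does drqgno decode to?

s(18)→d(3) and c(2)→h(7) fit y≡3x+1 (mod 26); the inverse of 3 mod 26 is 9. This is an affine cipher: with a=0,…,z=25, each position x becomes (3x+1) mod 26.
Undoing it on drqgno: d(3)→9·(3−1)≡18=s; r(17)→9·(17−1)≡14=o; q(16)→9·(16−1)≡5=f; g(6)→9·(6−1)≡19=t; n(13)→9·(13−1)≡4=e; o(14)→9·(14−1)≡13=n (all mod 26).

soften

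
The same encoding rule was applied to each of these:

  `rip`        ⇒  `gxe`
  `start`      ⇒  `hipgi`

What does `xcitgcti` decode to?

internet

Every letter moves 15 places later in the alphabet, wrapping around z→a.
Undoing it on xcitgcti: x−15=i, c−15=n, i−15=t, t−15=e, g−15=r, c−15=n, t−15=e, i−15=t.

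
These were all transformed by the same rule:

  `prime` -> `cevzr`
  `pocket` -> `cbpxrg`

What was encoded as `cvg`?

pit

Compare letters: p→c is +13, r→e is +13, i→v is +13 — a constant shift. It's a constant shift of +13 (ROT13).
Undoing it on cvg: c−13=p, v−13=i, g−13=t.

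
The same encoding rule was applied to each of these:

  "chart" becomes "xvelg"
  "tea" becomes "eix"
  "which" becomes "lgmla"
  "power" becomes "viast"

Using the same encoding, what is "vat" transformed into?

xez

Two steps: reverse the string, then apply a Caesar shift of +4.
On vat: reverse → tav; then shift: t+4=x, a+4=e, v+4=z.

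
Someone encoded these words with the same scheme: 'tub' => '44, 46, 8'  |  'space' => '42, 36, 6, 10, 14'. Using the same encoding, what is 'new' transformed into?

Each letter becomes 2×(its alphabet position, a=1..z=26) + 4.
On new: n=14→32, e=5→14, w=23→50.

32, 14, 50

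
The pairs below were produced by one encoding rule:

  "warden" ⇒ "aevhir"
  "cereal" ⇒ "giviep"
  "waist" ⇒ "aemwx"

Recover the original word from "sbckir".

oxygen

Compare letters: w→a is +4, a→e is +4, r→v is +4 — a constant shift. This is a Caesar cipher with shift 4.
Undoing it on sbckir: s−4=o, b−4=x, c−4=y, k−4=g, i−4=e, r−4=n.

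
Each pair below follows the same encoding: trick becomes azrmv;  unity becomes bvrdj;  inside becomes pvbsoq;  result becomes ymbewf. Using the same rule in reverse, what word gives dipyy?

wagon

In trick: t→a is +7, r→z is +8, i→r is +9, c→m is +10 — the shift increases by 1 each position. The shift increases by 1 at each position, starting from +7: 7, 8, 9, ….
Undoing it on dipyy: d−7=w, i−8=a, p−9=g, y−10=o, y−11=n.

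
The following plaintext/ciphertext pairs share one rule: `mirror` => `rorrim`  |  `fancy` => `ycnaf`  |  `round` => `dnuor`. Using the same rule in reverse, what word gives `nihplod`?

The word is simply reversed.
Reversing it on nihplod: then reverse → dolphin.

dolphin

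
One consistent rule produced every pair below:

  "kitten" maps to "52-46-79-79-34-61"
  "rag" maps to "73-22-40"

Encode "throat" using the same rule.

79-43-73-64-22-79

k(#11)→52 and i(#9)→46: differences scale by 3, so n = 3·pos + 19. With a=1..z=26, the number is 3·pos + 19.
For throat: t=20→79, h=8→43, r=18→73, o=15→64, a=1→22, t=20→79.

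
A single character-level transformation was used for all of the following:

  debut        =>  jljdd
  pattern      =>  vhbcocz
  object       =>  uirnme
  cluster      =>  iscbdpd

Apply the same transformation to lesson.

In debut: d→j is +6, e→l is +7, b→j is +8, u→d is +9 — the shift increases by 1 each position. The shift increases by 1 at each position, starting from +6: 6, 7, 8, ….
For lesson: l+6=r, e+7=l, s+8=a, s+9=b, o+10=y, n+11=y.

rlabyy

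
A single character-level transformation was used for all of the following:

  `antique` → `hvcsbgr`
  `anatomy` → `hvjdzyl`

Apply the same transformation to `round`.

ywdxo

In antique: a→h is +7, n→v is +8, t→c is +9, i→s is +10 — the shift increases by 1 each position. The shift increases by 1 at each position, starting from +7: 7, 8, 9, ….
On round: r+7=y, o+8=w, u+9=d, n+10=x, d+11=o.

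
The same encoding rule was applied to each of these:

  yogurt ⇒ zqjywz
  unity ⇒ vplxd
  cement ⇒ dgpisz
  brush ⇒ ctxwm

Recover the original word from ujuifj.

thread

In yogurt: y→z is +1, o→q is +2, g→j is +3, u→y is +4 — the shift increases by 1 each position. The shift increases by 1 at each position, starting from +1: 1, 2, 3, ….
Decoding ujuifj: u−1=t, j−2=h, u−3=r, i−4=e, f−5=a, j−6=d.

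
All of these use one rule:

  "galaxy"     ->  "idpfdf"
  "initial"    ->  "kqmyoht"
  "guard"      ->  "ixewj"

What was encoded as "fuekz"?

In galaxy: g→i is +2, a→d is +3, l→p is +4, a→f is +5 — the shift increases by 1 each position. The shift increases by 1 at each position, starting from +2: 2, 3, 4, ….
Undoing it on fuekz: f−2=d, u−3=r, e−4=a, k−5=f, z−6=t.

draft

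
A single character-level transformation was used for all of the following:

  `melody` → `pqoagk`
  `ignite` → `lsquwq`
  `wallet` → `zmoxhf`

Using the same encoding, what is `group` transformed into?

jdrgs

It's a Vigenère-style cipher with numeric key [3,12]: position i shifts by key[i mod 2].
Applying it to group: g+3=j, r+12=d, o+3=r, u+12=g, p+3=s.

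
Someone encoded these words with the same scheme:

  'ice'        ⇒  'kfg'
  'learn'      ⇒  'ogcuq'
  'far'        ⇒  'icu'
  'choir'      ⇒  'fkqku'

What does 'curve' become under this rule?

The shift depends on letter class: consonant c→f is +3, but vowel i→k is +2. Vowels shift forward by 2 and consonants shift forward by 3.
For curve: c(cons)+3=f, u(vowel)+2=w, r(cons)+3=u, v(cons)+3=y, e(vowel)+2=g.

fwuyg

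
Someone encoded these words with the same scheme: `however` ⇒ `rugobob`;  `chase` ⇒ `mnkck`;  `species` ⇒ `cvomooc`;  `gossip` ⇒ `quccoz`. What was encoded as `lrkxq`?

Shifts by position in however: pos 0: h→r (+10), pos 1: o→u (+6), pos 2: w→g (+10), pos 3: e→o (+10), pos 4: v→b (+6), pos 5: e→o (+10) — repeating every 3. A repeating key of period 3 is used — shifts +10, +6, +10 over and over.
Reversing it on lrkxq: l−10=b, r−6=l, k−10=a, x−10=n, q−6=k.

blank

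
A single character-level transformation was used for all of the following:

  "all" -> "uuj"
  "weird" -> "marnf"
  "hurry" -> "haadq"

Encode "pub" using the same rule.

Read the word backwards and shift each letter +9.
On pub: reverse → bup; then shift: b+9=k, u+9=d, p+9=y.

kdy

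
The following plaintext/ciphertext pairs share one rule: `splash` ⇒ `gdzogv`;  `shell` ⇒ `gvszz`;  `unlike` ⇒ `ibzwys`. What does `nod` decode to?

zap

Compare letters: s→g is +14, p→d is +14, l→z is +14 — a constant shift. It's a constant shift of +14 (ROT14).
Undoing it on nod: n−14=z, o−14=a, d−14=p.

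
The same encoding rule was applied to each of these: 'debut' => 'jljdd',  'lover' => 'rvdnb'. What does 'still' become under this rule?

In debut: d→j is +6, e→l is +7, b→j is +8, u→d is +9 — the shift increases by 1 each position. Each letter shifts forward by (position + 6), i.e. 6, 7, 8, … — the shift grows by one for each successive letter.
For still: s+6=y, t+7=a, i+8=q, l+9=u, l+10=v.

yaquv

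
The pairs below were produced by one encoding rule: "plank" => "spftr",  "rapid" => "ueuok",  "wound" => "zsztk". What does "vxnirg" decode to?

sticky

In plank: p→s is +3, l→p is +4, a→f is +5, n→t is +6 — the shift increases by 1 each position. Each letter shifts forward by (position + 3), i.e. 3, 4, 5, … — the shift grows by one for each successive letter.
Decoding vxnirg: v−3=s, x−4=t, n−5=i, i−6=c, r−7=k, g−8=y.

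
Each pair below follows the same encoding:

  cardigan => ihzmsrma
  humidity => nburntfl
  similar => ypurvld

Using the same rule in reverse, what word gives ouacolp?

Letter i (0-indexed) is shifted by i+6, so successive shifts are 6, 7, 8, ….
Undoing it on ouacolp: o−6=i, u−7=n, a−8=s, c−9=t, o−10=e, l−11=a, p−12=d.

instead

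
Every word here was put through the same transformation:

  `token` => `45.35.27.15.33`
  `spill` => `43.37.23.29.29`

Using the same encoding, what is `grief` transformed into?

t(#20)→45 and o(#15)→35: differences scale by 2, so n = 2·pos + 5. With a=1..z=26, the number is 2·pos + 5.
For grief: g=7→19, r=18→41, i=9→23, e=5→15, f=6→17.

19.41.23.15.17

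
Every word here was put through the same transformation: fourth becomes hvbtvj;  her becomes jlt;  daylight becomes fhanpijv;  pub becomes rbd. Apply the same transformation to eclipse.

The shift depends on letter class: consonant f→h is +2, but vowel o→v is +7. Vowels shift forward by 7 and consonants shift forward by 2.
For eclipse: e(vowel)+7=l, c(cons)+2=e, l(cons)+2=n, i(vowel)+7=p, p(cons)+2=r, s(cons)+2=u, e(vowel)+7=l.

lenprul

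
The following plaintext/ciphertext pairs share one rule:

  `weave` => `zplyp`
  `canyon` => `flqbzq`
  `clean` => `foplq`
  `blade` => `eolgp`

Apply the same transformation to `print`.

sutqw

The shift depends on letter class: consonant w→z is +3, but vowel e→p is +11. Two shifts are in play — +11 for a/e/i/o/u, +3 for every other letter.
On print: p(cons)+3=s, r(cons)+3=u, i(vowel)+11=t, n(cons)+3=q, t(cons)+3=w.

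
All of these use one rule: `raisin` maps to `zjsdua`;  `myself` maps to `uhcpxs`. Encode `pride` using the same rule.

In raisin: r→z is +8, a→j is +9, i→s is +10, s→d is +11 — the shift increases by 1 each position. Each letter shifts forward by (position + 8), i.e. 8, 9, 10, … — the shift grows by one for each successive letter.
For pride: p+8=x, r+9=a, i+10=s, d+11=o, e+12=q.

xasoq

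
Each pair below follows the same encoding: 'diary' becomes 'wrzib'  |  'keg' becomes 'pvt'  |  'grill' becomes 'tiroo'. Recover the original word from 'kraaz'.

pizza

Each pair mirrors across the alphabet (d↔w, i↔r, a↔z): positions sum to 25. This is the alphabet-reversal cipher (Atbash): a becomes z, b becomes y, etc.
Undoing it on kraaz: k↔p, r↔i, a↔z, a↔z, z↔a.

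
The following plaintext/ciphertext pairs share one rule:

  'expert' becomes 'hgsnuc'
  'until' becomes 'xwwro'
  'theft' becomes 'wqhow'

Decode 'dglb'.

axis

It's a Vigenère-style cipher with numeric key [3,9]: position i shifts by key[i mod 2].
Reversing it on dglb: d−3=a, g−9=x, l−3=i, b−9=s.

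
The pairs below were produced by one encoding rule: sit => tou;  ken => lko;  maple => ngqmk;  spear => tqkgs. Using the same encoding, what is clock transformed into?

dmudl

The shift depends on letter class: consonant s→t is +1, but vowel i→o is +6. The rule splits by letter class: vowels +6, consonants +1.
For clock: c(cons)+1=d, l(cons)+1=m, o(vowel)+6=u, c(cons)+1=d, k(cons)+1=l.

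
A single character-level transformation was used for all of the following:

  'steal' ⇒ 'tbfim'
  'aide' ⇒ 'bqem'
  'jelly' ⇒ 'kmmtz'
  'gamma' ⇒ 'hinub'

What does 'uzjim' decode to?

trial

Shifts by position in steal: pos 0: s→t (+1), pos 1: t→b (+8), pos 2: e→f (+1), pos 3: a→i (+8) — repeating every 2. The shifts repeat in a cycle of length 2: positions 0,1,… shift by +1, +8, then the pattern repeats.
Undoing it on uzjim: u−1=t, z−8=r, j−1=i, i−8=a, m−1=l.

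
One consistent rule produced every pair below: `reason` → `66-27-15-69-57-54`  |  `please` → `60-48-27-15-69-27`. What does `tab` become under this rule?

r(#18)→66 and e(#5)→27: differences scale by 3, so n = 3·pos + 12. Each letter becomes 3×(its alphabet position, a=1..z=26) + 12.
Applying it to tab: t=20→72, a=1→15, b=2→18.

72-15-18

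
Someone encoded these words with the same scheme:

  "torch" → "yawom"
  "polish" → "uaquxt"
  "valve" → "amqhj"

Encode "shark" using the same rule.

xtfdp

Shifts by position in torch: pos 0: t→y (+5), pos 1: o→a (+12), pos 2: r→w (+5), pos 3: c→o (+12) — repeating every 2. The shifts repeat in a cycle of length 2: positions 0,1,… shift by +5, +12, then the pattern repeats.
On shark: s+5=x, h+12=t, a+5=f, r+12=d, k+5=p.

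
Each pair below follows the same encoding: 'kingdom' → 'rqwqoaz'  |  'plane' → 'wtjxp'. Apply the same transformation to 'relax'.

In kingdom: k→r is +7, i→q is +8, n→w is +9, g→q is +10 — the shift increases by 1 each position. The shift increases by 1 at each position, starting from +7: 7, 8, 9, ….
Applying it to relax: r+7=y, e+8=m, l+9=u, a+10=k, x+11=i.

ymuki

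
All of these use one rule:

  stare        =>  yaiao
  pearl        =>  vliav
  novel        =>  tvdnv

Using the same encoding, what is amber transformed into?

In stare: s→y is +6, t→a is +7, a→i is +8, r→a is +9 — the shift increases by 1 each position. Letter i (0-indexed) is shifted by i+6, so successive shifts are 6, 7, 8, ….
On amber: a+6=g, m+7=t, b+8=j, e+9=n, r+10=b.

gtjnb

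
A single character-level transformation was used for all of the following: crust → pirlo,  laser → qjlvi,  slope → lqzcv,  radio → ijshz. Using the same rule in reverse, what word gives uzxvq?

vowel

c(2)→p(15) and r(17)→i(8) fit y≡3x+9 (mod 26); the inverse of 3 mod 26 is 9. Each letter's alphabet position (a=0..z=25) is mapped through 3·x+9 mod 26 — an affine cipher.
Decoding uzxvq: u(20)→9·(20−9)≡21=v; z(25)→9·(25−9)≡14=o; x(23)→9·(23−9)≡22=w; v(21)→9·(21−9)≡4=e; q(16)→9·(16−9)≡11=l (all mod 26).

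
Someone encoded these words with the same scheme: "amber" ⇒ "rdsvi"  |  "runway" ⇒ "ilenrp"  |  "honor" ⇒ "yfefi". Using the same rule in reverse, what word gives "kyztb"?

Compare letters: a→r is +17, m→d is +17, b→s is +17 — a constant shift. It's a constant shift of +17 (ROT17).
Undoing it on kyztb: k−17=t, y−17=h, z−17=i, t−17=c, b−17=k.

thick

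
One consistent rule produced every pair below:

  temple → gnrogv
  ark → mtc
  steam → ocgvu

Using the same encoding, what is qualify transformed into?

ahkncws

The output letters match the input read backwards, each shifted +2: temple reversed is elpmet. Read the word backwards and shift each letter +2.
On qualify: reverse → yfilauq; then shift: y+2=a, f+2=h, i+2=k, l+2=n, a+2=c, u+2=w, q+2=s.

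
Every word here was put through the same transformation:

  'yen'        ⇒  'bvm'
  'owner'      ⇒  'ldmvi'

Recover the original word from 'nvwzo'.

medal

Each pair mirrors across the alphabet (y↔b, e↔v, n↔m): positions sum to 25. This is the alphabet-reversal cipher (Atbash): a becomes z, b becomes y, etc.
Undoing it on nvwzo: n↔m, v↔e, w↔d, z↔a, o↔l.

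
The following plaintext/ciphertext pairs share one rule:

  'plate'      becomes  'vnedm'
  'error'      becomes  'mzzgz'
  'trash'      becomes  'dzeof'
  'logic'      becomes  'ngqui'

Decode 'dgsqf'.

tough

p(15)→v(21) and l(11)→n(13) fit y≡15x+4 (mod 26); the inverse of 15 mod 26 is 7. Each letter's alphabet position (a=0..z=25) is mapped through 15·x+4 mod 26 — an affine cipher.
Undoing it on dgsqf: d(3)→7·(3−4)≡19=t; g(6)→7·(6−4)≡14=o; s(18)→7·(18−4)≡20=u; q(16)→7·(16−4)≡6=g; f(5)→7·(5−4)≡7=h (all mod 26).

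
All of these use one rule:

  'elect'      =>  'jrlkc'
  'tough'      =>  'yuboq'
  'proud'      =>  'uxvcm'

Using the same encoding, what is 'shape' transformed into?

In elect: e→j is +5, l→r is +6, e→l is +7, c→k is +8 — the shift increases by 1 each position. The shift increases by 1 at each position, starting from +5: 5, 6, 7, ….
For shape: s+5=x, h+6=n, a+7=h, p+8=x, e+9=n.

xnhxn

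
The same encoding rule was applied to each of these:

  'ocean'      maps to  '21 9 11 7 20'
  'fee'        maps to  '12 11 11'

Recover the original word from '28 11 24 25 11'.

verse

o is letter #15 and maps to 21: an offset of 6. The number is (letter's place in the alphabet, a=1) + 6.
Reversing it on 28 11 24 25 11: 28→(28−6)÷1=22=v, 11→(11−6)÷1=5=e, 24→(24−6)÷1=18=r, 25→(25−6)÷1=19=s, 11→(11−6)÷1=5=e.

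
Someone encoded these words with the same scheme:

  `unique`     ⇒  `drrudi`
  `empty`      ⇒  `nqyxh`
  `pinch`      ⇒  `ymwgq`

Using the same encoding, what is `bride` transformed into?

Shifts by position in unique: pos 0: u→d (+9), pos 1: n→r (+4), pos 2: i→r (+9), pos 3: q→u (+4) — repeating every 2. A repeating key of period 2 is used — shifts +9, +4 over and over.
On bride: b+9=k, r+4=v, i+9=r, d+4=h, e+9=n.

kvrhn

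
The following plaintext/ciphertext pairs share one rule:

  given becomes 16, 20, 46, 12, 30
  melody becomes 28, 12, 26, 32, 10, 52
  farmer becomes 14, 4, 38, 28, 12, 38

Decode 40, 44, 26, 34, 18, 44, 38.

sulphur

g(#7)→16 and i(#9)→20: differences scale by 2, so n = 2·pos + 2. With a=1..z=26, the number is 2·pos + 2.
Decoding 40, 44, 26, 34, 18, 44, 38: 40→(40−2)÷2=19=s, 44→(44−2)÷2=21=u, 26→(26−2)÷2=12=l, 34→(34−2)÷2=16=p, 18→(18−2)÷2=8=h, 44→(44−2)÷2=21=u, 38→(38−2)÷2=18=r.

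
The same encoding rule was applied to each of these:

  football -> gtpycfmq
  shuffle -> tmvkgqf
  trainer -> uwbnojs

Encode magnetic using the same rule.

nfhsfyjh

Shifts by position in football: pos 0: f→g (+1), pos 1: o→t (+5), pos 2: o→p (+1), pos 3: t→y (+5) — repeating every 2. The shifts repeat in a cycle of length 2: positions 0,1,… shift by +1, +5, then the pattern repeats.
On magnetic: m+1=n, a+5=f, g+1=h, n+5=s, e+1=f, t+5=y, i+1=j, c+5=h.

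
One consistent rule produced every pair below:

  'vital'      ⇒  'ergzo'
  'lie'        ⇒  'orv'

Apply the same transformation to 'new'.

mvd

Each pair mirrors across the alphabet (v↔e, i↔r, t↔g): positions sum to 25. This is the alphabet-reversal cipher (Atbash): a becomes z, b becomes y, etc.
Applying it to new: n↔m, e↔v, w↔d.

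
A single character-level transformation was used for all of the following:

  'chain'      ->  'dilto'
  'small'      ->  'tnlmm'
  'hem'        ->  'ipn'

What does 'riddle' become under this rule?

steemp

The rule splits by letter class: vowels +11, consonants +1.
Applying it to riddle: r(cons)+1=s, i(vowel)+11=t, d(cons)+1=e, d(cons)+1=e, l(cons)+1=m, e(vowel)+11=p.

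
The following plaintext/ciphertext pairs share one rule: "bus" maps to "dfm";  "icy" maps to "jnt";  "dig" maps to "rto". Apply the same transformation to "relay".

The output letters match the input read backwards, each shifted +11: bus reversed is sub. The word is reversed, then every letter is shifted forward by 11.
Applying it to relay: reverse → yaler; then shift: y+11=j, a+11=l, l+11=w, e+11=p, r+11=c.

jlwpc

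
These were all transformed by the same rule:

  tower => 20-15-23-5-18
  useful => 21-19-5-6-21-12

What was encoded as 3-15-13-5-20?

t is letter #20 and maps to 20: an offset of 0. Letters become their 1-indexed alphabet positions: a=1 … z=26.
Undoing it on 3-15-13-5-20: 3=c, 15=o, 13=m, 5=e, 20=t.

comet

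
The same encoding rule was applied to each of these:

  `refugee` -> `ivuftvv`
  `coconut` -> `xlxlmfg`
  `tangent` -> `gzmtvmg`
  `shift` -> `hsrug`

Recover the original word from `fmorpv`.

Treating letters as 0–25, the rule is x ↦ 25x + 25 (mod 26).
Undoing it on fmorpv: f(5)→25·(5−25)≡20=u; m(12)→25·(12−25)≡13=n; o(14)→25·(14−25)≡11=l; r(17)→25·(17−25)≡8=i; p(15)→25·(15−25)≡10=k; v(21)→25·(21−25)≡4=e (all mod 26).

unlike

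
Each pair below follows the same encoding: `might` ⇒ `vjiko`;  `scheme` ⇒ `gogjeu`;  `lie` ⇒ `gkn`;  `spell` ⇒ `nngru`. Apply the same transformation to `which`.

The output letters match the input read backwards, each shifted +2: might reversed is thgim. Read the word backwards and shift each letter +2.
For which: reverse → hcihw; then shift: h+2=j, c+2=e, i+2=k, h+2=j, w+2=y.

jekjy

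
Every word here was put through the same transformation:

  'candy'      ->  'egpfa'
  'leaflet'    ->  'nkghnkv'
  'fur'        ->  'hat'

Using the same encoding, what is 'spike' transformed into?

The shift depends on letter class: consonant c→e is +2, but vowel a→g is +6. Vowels shift forward by 6 and consonants shift forward by 2.
For spike: s(cons)+2=u, p(cons)+2=r, i(vowel)+6=o, k(cons)+2=m, e(vowel)+6=k.

uromk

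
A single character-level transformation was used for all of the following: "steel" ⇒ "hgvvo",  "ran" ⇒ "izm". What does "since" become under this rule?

hrmxv

Each pair mirrors across the alphabet (s↔h, t↔g, e↔v): positions sum to 25. Each letter is replaced by its mirror in the alphabet: a↔z, b↔y, c↔x, and so on (the Atbash cipher).
For since: s↔h, i↔r, n↔m, c↔x, e↔v.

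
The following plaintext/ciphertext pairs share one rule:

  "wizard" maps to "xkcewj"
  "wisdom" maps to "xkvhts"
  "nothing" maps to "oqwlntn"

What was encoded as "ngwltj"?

The shift increases by 1 at each position, starting from +1: 1, 2, 3, ….
Undoing it on ngwltj: n−1=m, g−2=e, w−3=t, l−4=h, t−5=o, j−6=d.

method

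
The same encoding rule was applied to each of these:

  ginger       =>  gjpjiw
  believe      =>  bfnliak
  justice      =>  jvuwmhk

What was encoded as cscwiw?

crater

In ginger: g→g is +0, i→j is +1, n→p is +2, g→j is +3 — the shift increases by 1 each position. The shift increases by 1 at each position, starting from +0: 0, 1, 2, ….
Decoding cscwiw: c−0=c, s−1=r, c−2=a, w−3=t, i−4=e, w−5=r.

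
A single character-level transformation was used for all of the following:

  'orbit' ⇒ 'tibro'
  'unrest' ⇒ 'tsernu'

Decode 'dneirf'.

The output letters match the input read backwards: orbit reversed is tibro. It's just the letters in reverse order.
Reversing it on dneirf: then reverse → friend.

friend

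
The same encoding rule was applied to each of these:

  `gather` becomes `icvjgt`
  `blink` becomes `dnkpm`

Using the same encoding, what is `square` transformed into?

uswctg

Compare letters: g→i is +2, a→c is +2, t→v is +2 — a constant shift. It's a constant shift of +2 (ROT2).
On square: s+2=u, q+2=s, u+2=w, a+2=c, r+2=t, e+2=g.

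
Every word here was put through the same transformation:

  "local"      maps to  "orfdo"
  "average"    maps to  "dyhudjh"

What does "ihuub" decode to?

ferry

Compare letters: l→o is +3, o→r is +3, c→f is +3 — a constant shift. It's a constant shift of +3 (ROT3).
Decoding ihuub: i−3=f, h−3=e, u−3=r, u−3=r, b−3=y.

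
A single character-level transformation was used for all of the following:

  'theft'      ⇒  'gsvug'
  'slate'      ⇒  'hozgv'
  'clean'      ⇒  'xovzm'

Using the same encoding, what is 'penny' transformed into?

kvmmb

Letters are reflected about the middle of the alphabet (position → 25−position): Atbash.
On penny: p↔k, e↔v, n↔m, n↔m, y↔b.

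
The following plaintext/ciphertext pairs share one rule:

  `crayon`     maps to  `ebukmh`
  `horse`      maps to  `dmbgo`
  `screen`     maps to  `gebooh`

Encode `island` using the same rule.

igxuhj

c(2)→e(4) and r(17)→b(1) fit y≡5x+20 (mod 26); the inverse of 5 mod 26 is 21. This is an affine cipher: with a=0,…,z=25, each position x becomes (5x+20) mod 26.
On island: i(8)→5·8+20≡8=i; s(18)→5·18+20≡6=g; l(11)→5·11+20≡23=x; a(0)→5·0+20≡20=u; n(13)→5·13+20≡7=h; d(3)→5·3+20≡9=j (all mod 26).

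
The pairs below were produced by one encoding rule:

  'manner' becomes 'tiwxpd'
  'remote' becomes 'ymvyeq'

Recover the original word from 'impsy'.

In manner: m→t is +7, a→i is +8, n→w is +9, n→x is +10 — the shift increases by 1 each position. Each letter shifts forward by (position + 7), i.e. 7, 8, 9, … — the shift grows by one for each successive letter.
Undoing it on impsy: i−7=b, m−8=e, p−9=g, s−10=i, y−11=n.

begin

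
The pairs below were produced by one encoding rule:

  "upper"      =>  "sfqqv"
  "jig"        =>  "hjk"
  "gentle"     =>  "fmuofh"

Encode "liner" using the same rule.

sfojm

The word is reversed, then every letter is shifted forward by 1.
On liner: reverse → renil; then shift: r+1=s, e+1=f, n+1=o, i+1=j, l+1=m.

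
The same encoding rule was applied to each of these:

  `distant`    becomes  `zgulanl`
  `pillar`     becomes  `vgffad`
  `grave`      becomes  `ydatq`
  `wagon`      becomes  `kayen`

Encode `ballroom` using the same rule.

d(3)→z(25) and i(8)→g(6) fit y≡17x+0 (mod 26); the inverse of 17 mod 26 is 23. Treating letters as 0–25, the rule is x ↦ 17x + 0 (mod 26).
Applying it to ballroom: b(1)→17·1+0≡17=r; a(0)→17·0+0≡0=a; l(11)→17·11+0≡5=f; l(11)→17·11+0≡5=f; r(17)→17·17+0≡3=d; o(14)→17·14+0≡4=e; o(14)→17·14+0≡4=e; m(12)→17·12+0≡22=w (all mod 26).

raffdeew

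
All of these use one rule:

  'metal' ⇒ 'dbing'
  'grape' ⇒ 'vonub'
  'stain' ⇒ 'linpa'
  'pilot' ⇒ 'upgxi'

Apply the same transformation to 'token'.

ixjba

m(12)→d(3) and e(4)→b(1) fit y≡23x+13 (mod 26); the inverse of 23 mod 26 is 17. Treating letters as 0–25, the rule is x ↦ 23x + 13 (mod 26).
On token: t(19)→23·19+13≡8=i; o(14)→23·14+13≡23=x; k(10)→23·10+13≡9=j; e(4)→23·4+13≡1=b; n(13)→23·13+13≡0=a (all mod 26).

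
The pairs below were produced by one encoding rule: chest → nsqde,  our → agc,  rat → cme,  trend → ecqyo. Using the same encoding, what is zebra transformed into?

The shift depends on letter class: consonant c→n is +11, but vowel e→q is +12. Two shifts are in play — +12 for a/e/i/o/u, +11 for every other letter.
For zebra: z(cons)+11=k, e(vowel)+12=q, b(cons)+11=m, r(cons)+11=c, a(vowel)+12=m.

kqmcm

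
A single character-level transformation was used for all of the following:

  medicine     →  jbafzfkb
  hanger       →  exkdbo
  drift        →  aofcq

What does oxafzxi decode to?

Compare letters: m→j is +23, e→b is +23, d→a is +23 — a constant shift. Each letter is shifted forward by 23 in the alphabet (a Caesar shift of +23).
Undoing it on oxafzxi: o−23=r, x−23=a, a−23=d, f−23=i, z−23=c, x−23=a, i−23=l.

radical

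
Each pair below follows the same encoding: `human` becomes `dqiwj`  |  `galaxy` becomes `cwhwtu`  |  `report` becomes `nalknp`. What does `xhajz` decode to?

blend

It's a constant shift of +22 (ROT22).
Reversing it on xhajz: x−22=b, h−22=l, a−22=e, j−22=n, z−22=d.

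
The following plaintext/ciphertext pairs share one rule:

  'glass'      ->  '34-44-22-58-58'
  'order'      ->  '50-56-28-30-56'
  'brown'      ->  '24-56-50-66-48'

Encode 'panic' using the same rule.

52-22-48-38-26

g(#7)→34 and l(#12)→44: differences scale by 2, so n = 2·pos + 20. The formula is n = 2×(alphabet index, a=1) + 20.
Applying it to panic: p=16→52, a=1→22, n=14→48, i=9→38, c=3→26.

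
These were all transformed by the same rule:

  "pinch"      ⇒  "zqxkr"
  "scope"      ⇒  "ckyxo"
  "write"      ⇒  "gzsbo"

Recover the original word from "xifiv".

naval

Shifts by position in pinch: pos 0: p→z (+10), pos 1: i→q (+8), pos 2: n→x (+10), pos 3: c→k (+8) — repeating every 2. It's a Vigenère-style cipher with numeric key [10,8]: position i shifts by key[i mod 2].
Reversing it on xifiv: x−10=n, i−8=a, f−10=v, i−8=a, v−10=l.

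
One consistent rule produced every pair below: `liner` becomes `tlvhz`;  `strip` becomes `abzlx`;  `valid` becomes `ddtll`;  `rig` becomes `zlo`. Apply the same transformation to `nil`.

Two shifts are in play — +3 for a/e/i/o/u, +8 for every other letter.
Applying it to nil: n(cons)+8=v, i(vowel)+3=l, l(cons)+8=t.

vlt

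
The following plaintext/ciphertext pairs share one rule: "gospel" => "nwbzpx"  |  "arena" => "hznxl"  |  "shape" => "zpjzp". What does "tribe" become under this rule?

azrlp

In gospel: g→n is +7, o→w is +8, s→b is +9, p→z is +10 — the shift increases by 1 each position. Letter i (0-indexed) is shifted by i+7, so successive shifts are 7, 8, 9, ….
On tribe: t+7=a, r+8=z, i+9=r, b+10=l, e+11=p.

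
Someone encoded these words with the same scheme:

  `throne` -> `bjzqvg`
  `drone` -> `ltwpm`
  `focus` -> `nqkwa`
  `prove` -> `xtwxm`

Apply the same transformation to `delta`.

lgtvi

It's a Vigenère-style cipher with numeric key [8,2]: position i shifts by key[i mod 2].
On delta: d+8=l, e+2=g, l+8=t, t+2=v, a+8=i.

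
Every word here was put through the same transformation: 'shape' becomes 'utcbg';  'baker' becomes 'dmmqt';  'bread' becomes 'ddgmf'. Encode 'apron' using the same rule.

cbtap

Shifts by position in shape: pos 0: s→u (+2), pos 1: h→t (+12), pos 2: a→c (+2), pos 3: p→b (+12) — repeating every 2. A repeating key of period 2 is used — shifts +2, +12 over and over.
For apron: a+2=c, p+12=b, r+2=t, o+12=a, n+2=p.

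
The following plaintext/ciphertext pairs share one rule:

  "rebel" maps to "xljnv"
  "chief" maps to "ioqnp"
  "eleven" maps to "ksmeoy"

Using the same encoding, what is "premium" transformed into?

The shift increases by 1 at each position, starting from +6: 6, 7, 8, ….
For premium: p+6=v, r+7=y, e+8=m, m+9=v, i+10=s, u+11=f, m+12=y.

vymvsfy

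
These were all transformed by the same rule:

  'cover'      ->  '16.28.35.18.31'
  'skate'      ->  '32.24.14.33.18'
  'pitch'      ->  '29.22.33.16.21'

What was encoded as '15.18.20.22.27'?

c is letter #3 and maps to 16: an offset of 13. The number is (letter's place in the alphabet, a=1) + 13.
Decoding 15.18.20.22.27: 15→(15−13)÷1=2=b, 18→(18−13)÷1=5=e, 20→(20−13)÷1=7=g, 22→(22−13)÷1=9=i, 27→(27−13)÷1=14=n.

begin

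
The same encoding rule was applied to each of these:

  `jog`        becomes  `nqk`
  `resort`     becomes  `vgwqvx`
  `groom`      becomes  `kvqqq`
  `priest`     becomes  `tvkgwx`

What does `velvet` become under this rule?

zgpzgx

The rule splits by letter class: vowels +2, consonants +4.
On velvet: v(cons)+4=z, e(vowel)+2=g, l(cons)+4=p, v(cons)+4=z, e(vowel)+2=g, t(cons)+4=x.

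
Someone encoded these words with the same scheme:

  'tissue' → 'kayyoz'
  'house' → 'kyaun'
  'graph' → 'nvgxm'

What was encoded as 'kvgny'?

shape

The output letters match the input read backwards, each shifted +6: tissue reversed is eussit. Two steps: reverse the string, then apply a Caesar shift of +6.
Reversing it on kvgny: shift back: k−6=e, v−6=p, g−6=a, n−6=h, y−6=s → epahs; then reverse → shape.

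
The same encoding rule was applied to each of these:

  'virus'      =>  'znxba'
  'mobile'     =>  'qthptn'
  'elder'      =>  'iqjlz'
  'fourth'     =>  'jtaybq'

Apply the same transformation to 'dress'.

hwkza

In virus: v→z is +4, i→n is +5, r→x is +6, u→b is +7 — the shift increases by 1 each position. Letter i (0-indexed) is shifted by i+4, so successive shifts are 4, 5, 6, ….
For dress: d+4=h, r+5=w, e+6=k, s+7=z, s+8=a.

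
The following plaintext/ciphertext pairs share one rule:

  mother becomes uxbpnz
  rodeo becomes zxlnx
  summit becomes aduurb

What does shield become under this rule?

The shift depends on letter class: consonant m→u is +8, but vowel o→x is +9. Two shifts are in play — +9 for a/e/i/o/u, +8 for every other letter.
For shield: s(cons)+8=a, h(cons)+8=p, i(vowel)+9=r, e(vowel)+9=n, l(cons)+8=t, d(cons)+8=l.

aprntl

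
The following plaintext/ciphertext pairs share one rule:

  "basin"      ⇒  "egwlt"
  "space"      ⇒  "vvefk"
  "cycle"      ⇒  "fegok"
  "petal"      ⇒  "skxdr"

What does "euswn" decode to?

booth

Shifts by position in basin: pos 0: b→e (+3), pos 1: a→g (+6), pos 2: s→w (+4), pos 3: i→l (+3), pos 4: n→t (+6) — repeating every 3. The shifts repeat in a cycle of length 3: positions 0,1,… shift by +3, +6, +4, then the pattern repeats.
Decoding euswn: e−3=b, u−6=o, s−4=o, w−3=t, n−6=h.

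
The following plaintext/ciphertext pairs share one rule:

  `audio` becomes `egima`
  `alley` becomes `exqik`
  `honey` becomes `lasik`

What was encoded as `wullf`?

A repeating key of period 3 is used — shifts +4, +12, +5 over and over.
Reversing it on wullf: w−4=s, u−12=i, l−5=g, l−4=h, f−12=t.

sight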